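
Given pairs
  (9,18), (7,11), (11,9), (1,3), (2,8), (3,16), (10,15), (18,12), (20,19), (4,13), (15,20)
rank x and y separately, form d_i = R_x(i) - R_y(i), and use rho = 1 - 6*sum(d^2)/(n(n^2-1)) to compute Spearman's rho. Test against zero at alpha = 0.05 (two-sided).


Step 1: Rank x and y separately (midranks; no ties here).
rank(x): 9->6, 7->5, 11->8, 1->1, 2->2, 3->3, 10->7, 18->10, 20->11, 4->4, 15->9
rank(y): 18->9, 11->4, 9->3, 3->1, 8->2, 16->8, 15->7, 12->5, 19->10, 13->6, 20->11
Step 2: d_i = R_x(i) - R_y(i); compute d_i^2.
  (6-9)^2=9, (5-4)^2=1, (8-3)^2=25, (1-1)^2=0, (2-2)^2=0, (3-8)^2=25, (7-7)^2=0, (10-5)^2=25, (11-10)^2=1, (4-6)^2=4, (9-11)^2=4
sum(d^2) = 94.
Step 3: rho = 1 - 6*94 / (11*(11^2 - 1)) = 1 - 564/1320 = 0.572727.
Step 4: Under H0, t = rho * sqrt((n-2)/(1-rho^2)) = 2.0960 ~ t(9).
Step 5: Two-sided p-value from the t-distribution with 9 df = 0.065543.
Step 6: alpha = 0.05. fail to reject H0.

rho = 0.5727, p = 0.065543, fail to reject H0 at alpha = 0.05.


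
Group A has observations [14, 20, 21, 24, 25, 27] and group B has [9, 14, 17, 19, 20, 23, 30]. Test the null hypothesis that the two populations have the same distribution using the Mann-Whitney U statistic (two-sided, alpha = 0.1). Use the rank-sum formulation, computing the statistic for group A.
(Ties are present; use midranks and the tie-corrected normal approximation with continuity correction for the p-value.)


Step 1: Combine and sort all 13 observations; assign midranks.
sorted (value, group): (9,Y), (14,X), (14,Y), (17,Y), (19,Y), (20,X), (20,Y), (21,X), (23,Y), (24,X), (25,X), (27,X), (30,Y)
ranks: 9->1, 14->2.5, 14->2.5, 17->4, 19->5, 20->6.5, 20->6.5, 21->8, 23->9, 24->10, 25->11, 27->12, 30->13
Step 2: Rank sum for X: R1 = 2.5 + 6.5 + 8 + 10 + 11 + 12 = 50.
Step 3: U_X = R1 - n1(n1+1)/2 = 50 - 6*7/2 = 50 - 21 = 29.
       U_Y = n1*n2 - U_X = 42 - 29 = 13.
Step 4: Ties are present, so use the tie-corrected normal approximation (with continuity correction) for the p-value.
Step 5: p-value = 0.282651; compare to alpha = 0.1. fail to reject H0.

U_X = 29, p = 0.282651, fail to reject H0 at alpha = 0.1.


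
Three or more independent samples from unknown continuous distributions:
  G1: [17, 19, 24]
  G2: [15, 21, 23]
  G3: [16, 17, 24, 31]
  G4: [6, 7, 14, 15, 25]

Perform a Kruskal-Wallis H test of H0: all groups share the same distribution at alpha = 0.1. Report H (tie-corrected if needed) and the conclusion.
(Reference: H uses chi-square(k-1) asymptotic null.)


Step 1: Combine all N = 15 observations and assign midranks.
sorted (value, group, rank): (6,G4,1), (7,G4,2), (14,G4,3), (15,G2,4.5), (15,G4,4.5), (16,G3,6), (17,G1,7.5), (17,G3,7.5), (19,G1,9), (21,G2,10), (23,G2,11), (24,G1,12.5), (24,G3,12.5), (25,G4,14), (31,G3,15)
Step 2: Sum ranks within each group.
R_1 = 29 (n_1 = 3)
R_2 = 25.5 (n_2 = 3)
R_3 = 41 (n_3 = 4)
R_4 = 24.5 (n_4 = 5)
Step 3: H = 12/(N(N+1)) * sum(R_i^2/n_i) - 3(N+1)
     = 12/(15*16) * (29^2/3 + 25.5^2/3 + 41^2/4 + 24.5^2/5) - 3*16
     = 0.050000 * 1037.38 - 48
     = 3.869167.
Step 4: Ties present; correction factor C = 1 - 18/(15^3 - 15) = 0.994643. Corrected H = 3.869167 / 0.994643 = 3.890006.
Step 5: Under H0, H ~ chi^2(3); p-value = 0.273589.
Step 6: alpha = 0.1. fail to reject H0.

H = 3.8900, df = 3, p = 0.273589, fail to reject H0.


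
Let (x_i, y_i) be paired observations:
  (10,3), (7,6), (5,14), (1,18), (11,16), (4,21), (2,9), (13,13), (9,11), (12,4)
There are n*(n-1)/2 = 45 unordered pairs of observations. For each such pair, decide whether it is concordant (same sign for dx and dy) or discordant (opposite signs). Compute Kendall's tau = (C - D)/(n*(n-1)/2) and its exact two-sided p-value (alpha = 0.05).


Step 1: Enumerate the 45 unordered pairs (i,j) with i<j and classify each by sign(x_j-x_i) * sign(y_j-y_i).
  (1,2):dx=-3,dy=+3->D; (1,3):dx=-5,dy=+11->D; (1,4):dx=-9,dy=+15->D; (1,5):dx=+1,dy=+13->C
  (1,6):dx=-6,dy=+18->D; (1,7):dx=-8,dy=+6->D; (1,8):dx=+3,dy=+10->C; (1,9):dx=-1,dy=+8->D
  (1,10):dx=+2,dy=+1->C; (2,3):dx=-2,dy=+8->D; (2,4):dx=-6,dy=+12->D; (2,5):dx=+4,dy=+10->C
  (2,6):dx=-3,dy=+15->D; (2,7):dx=-5,dy=+3->D; (2,8):dx=+6,dy=+7->C; (2,9):dx=+2,dy=+5->C
  (2,10):dx=+5,dy=-2->D; (3,4):dx=-4,dy=+4->D; (3,5):dx=+6,dy=+2->C; (3,6):dx=-1,dy=+7->D
  (3,7):dx=-3,dy=-5->C; (3,8):dx=+8,dy=-1->D; (3,9):dx=+4,dy=-3->D; (3,10):dx=+7,dy=-10->D
  (4,5):dx=+10,dy=-2->D; (4,6):dx=+3,dy=+3->C; (4,7):dx=+1,dy=-9->D; (4,8):dx=+12,dy=-5->D
  (4,9):dx=+8,dy=-7->D; (4,10):dx=+11,dy=-14->D; (5,6):dx=-7,dy=+5->D; (5,7):dx=-9,dy=-7->C
  (5,8):dx=+2,dy=-3->D; (5,9):dx=-2,dy=-5->C; (5,10):dx=+1,dy=-12->D; (6,7):dx=-2,dy=-12->C
  (6,8):dx=+9,dy=-8->D; (6,9):dx=+5,dy=-10->D; (6,10):dx=+8,dy=-17->D; (7,8):dx=+11,dy=+4->C
  (7,9):dx=+7,dy=+2->C; (7,10):dx=+10,dy=-5->D; (8,9):dx=-4,dy=-2->C; (8,10):dx=-1,dy=-9->C
  (9,10):dx=+3,dy=-7->D
Step 2: C = 16, D = 29, total pairs = 45.
Step 3: tau = (C - D)/(n(n-1)/2) = (16 - 29)/45 = -0.288889.
Step 4: Exact two-sided p-value (enumerate n! = 3628800 permutations of y under H0): p = 0.291248.
Step 5: alpha = 0.05. fail to reject H0.

tau_b = -0.2889 (C=16, D=29), p = 0.291248, fail to reject H0.


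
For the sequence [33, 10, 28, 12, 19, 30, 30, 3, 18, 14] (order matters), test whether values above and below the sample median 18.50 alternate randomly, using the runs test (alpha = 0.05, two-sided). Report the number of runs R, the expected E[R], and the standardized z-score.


Step 1: Compute median = 18.50; label A = above, B = below.
Labels in order: ABABAAABBB  (n_A = 5, n_B = 5)
Step 2: Count runs R = 6.
Step 3: Under H0 (random ordering), E[R] = 2*n_A*n_B/(n_A+n_B) + 1 = 2*5*5/10 + 1 = 6.0000.
        Var[R] = 2*n_A*n_B*(2*n_A*n_B - n_A - n_B) / ((n_A+n_B)^2 * (n_A+n_B-1)) = 2000/900 = 2.2222.
        SD[R] = 1.4907.
Step 4: R = E[R], so z = 0 with no continuity correction.
Step 5: Two-sided p-value via normal approximation = 2*(1 - Phi(|z|)) = 1.000000.
Step 6: alpha = 0.05. fail to reject H0.

R = 6, z = 0.0000, p = 1.000000, fail to reject H0.


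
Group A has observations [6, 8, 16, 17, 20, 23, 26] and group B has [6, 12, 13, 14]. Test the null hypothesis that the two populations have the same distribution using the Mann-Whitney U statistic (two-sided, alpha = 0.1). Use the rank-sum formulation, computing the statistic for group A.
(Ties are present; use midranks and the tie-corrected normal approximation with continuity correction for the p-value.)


Step 1: Combine and sort all 11 observations; assign midranks.
sorted (value, group): (6,X), (6,Y), (8,X), (12,Y), (13,Y), (14,Y), (16,X), (17,X), (20,X), (23,X), (26,X)
ranks: 6->1.5, 6->1.5, 8->3, 12->4, 13->5, 14->6, 16->7, 17->8, 20->9, 23->10, 26->11
Step 2: Rank sum for X: R1 = 1.5 + 3 + 7 + 8 + 9 + 10 + 11 = 49.5.
Step 3: U_X = R1 - n1(n1+1)/2 = 49.5 - 7*8/2 = 49.5 - 28 = 21.5.
       U_Y = n1*n2 - U_X = 28 - 21.5 = 6.5.
Step 4: Ties are present, so use the tie-corrected normal approximation (with continuity correction) for the p-value.
Step 5: p-value = 0.184875; compare to alpha = 0.1. fail to reject H0.

U_X = 21.5, p = 0.184875, fail to reject H0 at alpha = 0.1.


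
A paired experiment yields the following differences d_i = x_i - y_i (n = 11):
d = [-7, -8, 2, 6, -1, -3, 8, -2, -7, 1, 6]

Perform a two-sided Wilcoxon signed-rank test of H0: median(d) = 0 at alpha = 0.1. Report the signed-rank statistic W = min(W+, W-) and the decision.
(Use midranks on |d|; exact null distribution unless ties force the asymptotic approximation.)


Step 1: Drop any zero differences (none here) and take |d_i|.
|d| = [7, 8, 2, 6, 1, 3, 8, 2, 7, 1, 6]
Step 2: Midrank |d_i| (ties get averaged ranks).
ranks: |7|->8.5, |8|->10.5, |2|->3.5, |6|->6.5, |1|->1.5, |3|->5, |8|->10.5, |2|->3.5, |7|->8.5, |1|->1.5, |6|->6.5
Step 3: Attach original signs; sum ranks with positive sign and with negative sign.
W+ = 3.5 + 6.5 + 10.5 + 1.5 + 6.5 = 28.5
W- = 8.5 + 10.5 + 1.5 + 5 + 3.5 + 8.5 = 37.5
(Check: W+ + W- = 66 should equal n(n+1)/2 = 66.)
Step 4: Test statistic W = min(W+, W-) = 28.5.
Step 5: Ties in |d|, so use the tie-corrected normal approximation.
        E[W] = n(n+1)/4 = 11*12/4 = 33.
        Tie groups: |d|=1 (t=2), |d|=2 (t=2), |d|=6 (t=2), |d|=7 (t=2), |d|=8 (t=2); sum(t^3 - t) = 30.
        Var[W] = n(n+1)(2n+1)/24 - sum(t^3-t)/48 = 3036/24 - 30/48 = 125.875.
        z = (W - E[W]) / sqrt(Var[W]) = (28.5 - 33) / 11.2194 = -0.4011.
        Two-sided p = 2*Phi(z) = 0.688353.
Step 6: alpha = 0.1. fail to reject H0.

W+ = 28.5, W- = 37.5, W = min = 28.5, p = 0.688353, fail to reject H0.


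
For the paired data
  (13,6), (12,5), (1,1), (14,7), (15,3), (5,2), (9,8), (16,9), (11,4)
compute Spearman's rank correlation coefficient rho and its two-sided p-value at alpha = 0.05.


Step 1: Rank x and y separately (midranks; no ties here).
rank(x): 13->6, 12->5, 1->1, 14->7, 15->8, 5->2, 9->3, 16->9, 11->4
rank(y): 6->6, 5->5, 1->1, 7->7, 3->3, 2->2, 8->8, 9->9, 4->4
Step 2: d_i = R_x(i) - R_y(i); compute d_i^2.
  (6-6)^2=0, (5-5)^2=0, (1-1)^2=0, (7-7)^2=0, (8-3)^2=25, (2-2)^2=0, (3-8)^2=25, (9-9)^2=0, (4-4)^2=0
sum(d^2) = 50.
Step 3: rho = 1 - 6*50 / (9*(9^2 - 1)) = 1 - 300/720 = 0.583333.
Step 4: Under H0, t = rho * sqrt((n-2)/(1-rho^2)) = 1.9001 ~ t(7).
Step 5: Two-sided p-value from the t-distribution with 7 df = 0.099186.
Step 6: alpha = 0.05. fail to reject H0.

rho = 0.5833, p = 0.099186, fail to reject H0 at alpha = 0.05.


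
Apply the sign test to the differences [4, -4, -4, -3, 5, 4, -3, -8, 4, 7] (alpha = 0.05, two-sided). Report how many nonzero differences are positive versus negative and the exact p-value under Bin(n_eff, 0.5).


Step 1: Discard zero differences. Original n = 10; n_eff = number of nonzero differences = 10.
Nonzero differences (with sign): +4, -4, -4, -3, +5, +4, -3, -8, +4, +7
Step 2: Count signs: positive = 5, negative = 5.
Step 3: Under H0: P(positive) = 0.5, so the number of positives S ~ Bin(10, 0.5).
Step 4: Two-sided exact p-value = sum of Bin(10,0.5) probabilities at or below the observed probability = 1.000000.
Step 5: alpha = 0.05. fail to reject H0.

n_eff = 10, pos = 5, neg = 5, p = 1.000000, fail to reject H0.


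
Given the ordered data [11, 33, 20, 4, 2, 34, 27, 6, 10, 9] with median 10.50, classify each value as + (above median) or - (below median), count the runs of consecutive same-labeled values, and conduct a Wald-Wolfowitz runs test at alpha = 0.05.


Step 1: Compute median = 10.50; label A = above, B = below.
Labels in order: AAABBAABBB  (n_A = 5, n_B = 5)
Step 2: Count runs R = 4.
Step 3: Under H0 (random ordering), E[R] = 2*n_A*n_B/(n_A+n_B) + 1 = 2*5*5/10 + 1 = 6.0000.
        Var[R] = 2*n_A*n_B*(2*n_A*n_B - n_A - n_B) / ((n_A+n_B)^2 * (n_A+n_B-1)) = 2000/900 = 2.2222.
        SD[R] = 1.4907.
Step 4: Continuity-corrected z = (R + 0.5 - E[R]) / SD[R] = (4 + 0.5 - 6.0000) / 1.4907 = -1.0062.
Step 5: Two-sided p-value via normal approximation = 2*(1 - Phi(|z|)) = 0.314305.
Step 6: alpha = 0.05. fail to reject H0.

R = 4, z = -1.0062, p = 0.314305, fail to reject H0.


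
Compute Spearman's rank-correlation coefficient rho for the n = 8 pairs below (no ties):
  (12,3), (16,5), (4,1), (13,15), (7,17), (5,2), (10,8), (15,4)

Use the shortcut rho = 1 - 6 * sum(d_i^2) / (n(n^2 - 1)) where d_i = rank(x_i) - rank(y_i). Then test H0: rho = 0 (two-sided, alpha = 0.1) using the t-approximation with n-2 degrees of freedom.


Step 1: Rank x and y separately (midranks; no ties here).
rank(x): 12->5, 16->8, 4->1, 13->6, 7->3, 5->2, 10->4, 15->7
rank(y): 3->3, 5->5, 1->1, 15->7, 17->8, 2->2, 8->6, 4->4
Step 2: d_i = R_x(i) - R_y(i); compute d_i^2.
  (5-3)^2=4, (8-5)^2=9, (1-1)^2=0, (6-7)^2=1, (3-8)^2=25, (2-2)^2=0, (4-6)^2=4, (7-4)^2=9
sum(d^2) = 52.
Step 3: rho = 1 - 6*52 / (8*(8^2 - 1)) = 1 - 312/504 = 0.380952.
Step 4: Under H0, t = rho * sqrt((n-2)/(1-rho^2)) = 1.0092 ~ t(6).
Step 5: Two-sided p-value from the t-distribution with 6 df = 0.351813.
Step 6: alpha = 0.1. fail to reject H0.

rho = 0.3810, p = 0.351813, fail to reject H0 at alpha = 0.1.


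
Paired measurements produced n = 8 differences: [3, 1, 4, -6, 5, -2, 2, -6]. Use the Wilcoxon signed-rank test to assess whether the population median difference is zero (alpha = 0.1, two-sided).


Step 1: Drop any zero differences (none here) and take |d_i|.
|d| = [3, 1, 4, 6, 5, 2, 2, 6]
Step 2: Midrank |d_i| (ties get averaged ranks).
ranks: |3|->4, |1|->1, |4|->5, |6|->7.5, |5|->6, |2|->2.5, |2|->2.5, |6|->7.5
Step 3: Attach original signs; sum ranks with positive sign and with negative sign.
W+ = 4 + 1 + 5 + 6 + 2.5 = 18.5
W- = 7.5 + 2.5 + 7.5 = 17.5
(Check: W+ + W- = 36 should equal n(n+1)/2 = 36.)
Step 4: Test statistic W = min(W+, W-) = 17.5.
Step 5: Ties in |d|, so use the tie-corrected normal approximation.
        E[W] = n(n+1)/4 = 8*9/4 = 18.
        Tie groups: |d|=2 (t=2), |d|=6 (t=2); sum(t^3 - t) = 12.
        Var[W] = n(n+1)(2n+1)/24 - sum(t^3-t)/48 = 1224/24 - 12/48 = 50.75.
        z = (W - E[W]) / sqrt(Var[W]) = (17.5 - 18) / 7.1239 = -0.0702.
        Two-sided p = 2*Phi(z) = 0.944045.
Step 6: alpha = 0.1. fail to reject H0.

W+ = 18.5, W- = 17.5, W = min = 17.5, p = 0.944045, fail to reject H0.


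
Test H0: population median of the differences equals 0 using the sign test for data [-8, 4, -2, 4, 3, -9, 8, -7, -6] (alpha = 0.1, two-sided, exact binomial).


Step 1: Discard zero differences. Original n = 9; n_eff = number of nonzero differences = 9.
Nonzero differences (with sign): -8, +4, -2, +4, +3, -9, +8, -7, -6
Step 2: Count signs: positive = 4, negative = 5.
Step 3: Under H0: P(positive) = 0.5, so the number of positives S ~ Bin(9, 0.5).
Step 4: Two-sided exact p-value = sum of Bin(9,0.5) probabilities at or below the observed probability = 1.000000.
Step 5: alpha = 0.1. fail to reject H0.

n_eff = 9, pos = 4, neg = 5, p = 1.000000, fail to reject H0.


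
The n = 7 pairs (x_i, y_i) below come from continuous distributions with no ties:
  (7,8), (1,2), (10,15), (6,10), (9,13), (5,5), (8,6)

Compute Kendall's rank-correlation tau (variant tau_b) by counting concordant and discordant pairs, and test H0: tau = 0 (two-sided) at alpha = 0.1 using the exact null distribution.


Step 1: Enumerate the 21 unordered pairs (i,j) with i<j and classify each by sign(x_j-x_i) * sign(y_j-y_i).
  (1,2):dx=-6,dy=-6->C; (1,3):dx=+3,dy=+7->C; (1,4):dx=-1,dy=+2->D; (1,5):dx=+2,dy=+5->C
  (1,6):dx=-2,dy=-3->C; (1,7):dx=+1,dy=-2->D; (2,3):dx=+9,dy=+13->C; (2,4):dx=+5,dy=+8->C
  (2,5):dx=+8,dy=+11->C; (2,6):dx=+4,dy=+3->C; (2,7):dx=+7,dy=+4->C; (3,4):dx=-4,dy=-5->C
  (3,5):dx=-1,dy=-2->C; (3,6):dx=-5,dy=-10->C; (3,7):dx=-2,dy=-9->C; (4,5):dx=+3,dy=+3->C
  (4,6):dx=-1,dy=-5->C; (4,7):dx=+2,dy=-4->D; (5,6):dx=-4,dy=-8->C; (5,7):dx=-1,dy=-7->C
  (6,7):dx=+3,dy=+1->C
Step 2: C = 18, D = 3, total pairs = 21.
Step 3: tau = (C - D)/(n(n-1)/2) = (18 - 3)/21 = 0.714286.
Step 4: Exact two-sided p-value (enumerate n! = 5040 permutations of y under H0): p = 0.030159.
Step 5: alpha = 0.1. reject H0.

tau_b = 0.7143 (C=18, D=3), p = 0.030159, reject H0.


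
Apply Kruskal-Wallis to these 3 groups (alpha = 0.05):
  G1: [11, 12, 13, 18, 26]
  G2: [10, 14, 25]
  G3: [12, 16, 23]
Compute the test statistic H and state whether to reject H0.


Step 1: Combine all N = 11 observations and assign midranks.
sorted (value, group, rank): (10,G2,1), (11,G1,2), (12,G1,3.5), (12,G3,3.5), (13,G1,5), (14,G2,6), (16,G3,7), (18,G1,8), (23,G3,9), (25,G2,10), (26,G1,11)
Step 2: Sum ranks within each group.
R_1 = 29.5 (n_1 = 5)
R_2 = 17 (n_2 = 3)
R_3 = 19.5 (n_3 = 3)
Step 3: H = 12/(N(N+1)) * sum(R_i^2/n_i) - 3(N+1)
     = 12/(11*12) * (29.5^2/5 + 17^2/3 + 19.5^2/3) - 3*12
     = 0.090909 * 397.133 - 36
     = 0.103030.
Step 4: Ties present; correction factor C = 1 - 6/(11^3 - 11) = 0.995455. Corrected H = 0.103030 / 0.995455 = 0.103501.
Step 5: Under H0, H ~ chi^2(2); p-value = 0.949566.
Step 6: alpha = 0.05. fail to reject H0.

H = 0.1035, df = 2, p = 0.949566, fail to reject H0.


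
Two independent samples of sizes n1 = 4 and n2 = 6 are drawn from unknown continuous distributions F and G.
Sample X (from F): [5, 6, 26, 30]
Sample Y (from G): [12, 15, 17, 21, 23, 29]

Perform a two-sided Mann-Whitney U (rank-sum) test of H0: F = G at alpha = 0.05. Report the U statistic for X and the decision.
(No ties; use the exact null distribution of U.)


Step 1: Combine and sort all 10 observations; assign midranks.
sorted (value, group): (5,X), (6,X), (12,Y), (15,Y), (17,Y), (21,Y), (23,Y), (26,X), (29,Y), (30,X)
ranks: 5->1, 6->2, 12->3, 15->4, 17->5, 21->6, 23->7, 26->8, 29->9, 30->10
Step 2: Rank sum for X: R1 = 1 + 2 + 8 + 10 = 21.
Step 3: U_X = R1 - n1(n1+1)/2 = 21 - 4*5/2 = 21 - 10 = 11.
       U_Y = n1*n2 - U_X = 24 - 11 = 13.
Step 4: No ties, so the exact null distribution of U (based on enumerating the C(10,4) = 210 equally likely rank assignments) gives the two-sided p-value.
Step 5: p-value = 0.914286; compare to alpha = 0.05. fail to reject H0.

U_X = 11, p = 0.914286, fail to reject H0 at alpha = 0.05.


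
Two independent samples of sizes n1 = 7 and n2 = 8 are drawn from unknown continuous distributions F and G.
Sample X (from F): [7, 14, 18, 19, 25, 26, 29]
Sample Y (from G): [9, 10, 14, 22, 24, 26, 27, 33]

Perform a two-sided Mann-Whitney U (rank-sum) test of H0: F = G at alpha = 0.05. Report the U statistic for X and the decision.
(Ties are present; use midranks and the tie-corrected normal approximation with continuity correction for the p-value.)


Step 1: Combine and sort all 15 observations; assign midranks.
sorted (value, group): (7,X), (9,Y), (10,Y), (14,X), (14,Y), (18,X), (19,X), (22,Y), (24,Y), (25,X), (26,X), (26,Y), (27,Y), (29,X), (33,Y)
ranks: 7->1, 9->2, 10->3, 14->4.5, 14->4.5, 18->6, 19->7, 22->8, 24->9, 25->10, 26->11.5, 26->11.5, 27->13, 29->14, 33->15
Step 2: Rank sum for X: R1 = 1 + 4.5 + 6 + 7 + 10 + 11.5 + 14 = 54.
Step 3: U_X = R1 - n1(n1+1)/2 = 54 - 7*8/2 = 54 - 28 = 26.
       U_Y = n1*n2 - U_X = 56 - 26 = 30.
Step 4: Ties are present, so use the tie-corrected normal approximation (with continuity correction) for the p-value.
Step 5: p-value = 0.861942; compare to alpha = 0.05. fail to reject H0.

U_X = 26, p = 0.861942, fail to reject H0 at alpha = 0.05.


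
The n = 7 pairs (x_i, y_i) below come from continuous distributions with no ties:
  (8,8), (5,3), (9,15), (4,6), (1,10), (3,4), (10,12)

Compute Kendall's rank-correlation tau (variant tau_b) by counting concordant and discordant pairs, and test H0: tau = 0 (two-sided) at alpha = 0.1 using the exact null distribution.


Step 1: Enumerate the 21 unordered pairs (i,j) with i<j and classify each by sign(x_j-x_i) * sign(y_j-y_i).
  (1,2):dx=-3,dy=-5->C; (1,3):dx=+1,dy=+7->C; (1,4):dx=-4,dy=-2->C; (1,5):dx=-7,dy=+2->D
  (1,6):dx=-5,dy=-4->C; (1,7):dx=+2,dy=+4->C; (2,3):dx=+4,dy=+12->C; (2,4):dx=-1,dy=+3->D
  (2,5):dx=-4,dy=+7->D; (2,6):dx=-2,dy=+1->D; (2,7):dx=+5,dy=+9->C; (3,4):dx=-5,dy=-9->C
  (3,5):dx=-8,dy=-5->C; (3,6):dx=-6,dy=-11->C; (3,7):dx=+1,dy=-3->D; (4,5):dx=-3,dy=+4->D
  (4,6):dx=-1,dy=-2->C; (4,7):dx=+6,dy=+6->C; (5,6):dx=+2,dy=-6->D; (5,7):dx=+9,dy=+2->C
  (6,7):dx=+7,dy=+8->C
Step 2: C = 14, D = 7, total pairs = 21.
Step 3: tau = (C - D)/(n(n-1)/2) = (14 - 7)/21 = 0.333333.
Step 4: Exact two-sided p-value (enumerate n! = 5040 permutations of y under H0): p = 0.381349.
Step 5: alpha = 0.1. fail to reject H0.

tau_b = 0.3333 (C=14, D=7), p = 0.381349, fail to reject H0.


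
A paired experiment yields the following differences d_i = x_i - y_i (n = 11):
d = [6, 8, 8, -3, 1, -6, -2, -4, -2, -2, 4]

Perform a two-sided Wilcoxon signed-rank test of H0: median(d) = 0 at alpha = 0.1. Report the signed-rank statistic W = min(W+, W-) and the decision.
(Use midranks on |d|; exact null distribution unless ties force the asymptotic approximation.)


Step 1: Drop any zero differences (none here) and take |d_i|.
|d| = [6, 8, 8, 3, 1, 6, 2, 4, 2, 2, 4]
Step 2: Midrank |d_i| (ties get averaged ranks).
ranks: |6|->8.5, |8|->10.5, |8|->10.5, |3|->5, |1|->1, |6|->8.5, |2|->3, |4|->6.5, |2|->3, |2|->3, |4|->6.5
Step 3: Attach original signs; sum ranks with positive sign and with negative sign.
W+ = 8.5 + 10.5 + 10.5 + 1 + 6.5 = 37
W- = 5 + 8.5 + 3 + 6.5 + 3 + 3 = 29
(Check: W+ + W- = 66 should equal n(n+1)/2 = 66.)
Step 4: Test statistic W = min(W+, W-) = 29.
Step 5: Ties in |d|, so use the tie-corrected normal approximation.
        E[W] = n(n+1)/4 = 11*12/4 = 33.
        Tie groups: |d|=2 (t=3), |d|=4 (t=2), |d|=6 (t=2), |d|=8 (t=2); sum(t^3 - t) = 42.
        Var[W] = n(n+1)(2n+1)/24 - sum(t^3-t)/48 = 3036/24 - 42/48 = 125.625.
        z = (W - E[W]) / sqrt(Var[W]) = (29 - 33) / 11.2083 = -0.3569.
        Two-sided p = 2*Phi(z) = 0.721182.
Step 6: alpha = 0.1. fail to reject H0.

W+ = 37, W- = 29, W = min = 29, p = 0.721182, fail to reject H0.


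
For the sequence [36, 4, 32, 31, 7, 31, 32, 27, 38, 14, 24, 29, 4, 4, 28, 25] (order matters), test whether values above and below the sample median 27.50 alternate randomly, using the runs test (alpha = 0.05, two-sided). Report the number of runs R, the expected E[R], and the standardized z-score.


Step 1: Compute median = 27.50; label A = above, B = below.
Labels in order: ABAABAABABBABBAB  (n_A = 8, n_B = 8)
Step 2: Count runs R = 12.
Step 3: Under H0 (random ordering), E[R] = 2*n_A*n_B/(n_A+n_B) + 1 = 2*8*8/16 + 1 = 9.0000.
        Var[R] = 2*n_A*n_B*(2*n_A*n_B - n_A - n_B) / ((n_A+n_B)^2 * (n_A+n_B-1)) = 14336/3840 = 3.7333.
        SD[R] = 1.9322.
Step 4: Continuity-corrected z = (R - 0.5 - E[R]) / SD[R] = (12 - 0.5 - 9.0000) / 1.9322 = 1.2939.
Step 5: Two-sided p-value via normal approximation = 2*(1 - Phi(|z|)) = 0.195709.
Step 6: alpha = 0.05. fail to reject H0.

R = 12, z = 1.2939, p = 0.195709, fail to reject H0.


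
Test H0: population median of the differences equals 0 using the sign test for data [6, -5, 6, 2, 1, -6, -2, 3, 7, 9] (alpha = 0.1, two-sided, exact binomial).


Step 1: Discard zero differences. Original n = 10; n_eff = number of nonzero differences = 10.
Nonzero differences (with sign): +6, -5, +6, +2, +1, -6, -2, +3, +7, +9
Step 2: Count signs: positive = 7, negative = 3.
Step 3: Under H0: P(positive) = 0.5, so the number of positives S ~ Bin(10, 0.5).
Step 4: Two-sided exact p-value = sum of Bin(10,0.5) probabilities at or below the observed probability = 0.343750.
Step 5: alpha = 0.1. fail to reject H0.

n_eff = 10, pos = 7, neg = 3, p = 0.343750, fail to reject H0.


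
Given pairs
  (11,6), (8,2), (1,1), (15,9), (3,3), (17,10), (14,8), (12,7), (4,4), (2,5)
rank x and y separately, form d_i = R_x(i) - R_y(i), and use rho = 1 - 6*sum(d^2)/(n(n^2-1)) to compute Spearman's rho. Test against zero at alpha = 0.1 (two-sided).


Step 1: Rank x and y separately (midranks; no ties here).
rank(x): 11->6, 8->5, 1->1, 15->9, 3->3, 17->10, 14->8, 12->7, 4->4, 2->2
rank(y): 6->6, 2->2, 1->1, 9->9, 3->3, 10->10, 8->8, 7->7, 4->4, 5->5
Step 2: d_i = R_x(i) - R_y(i); compute d_i^2.
  (6-6)^2=0, (5-2)^2=9, (1-1)^2=0, (9-9)^2=0, (3-3)^2=0, (10-10)^2=0, (8-8)^2=0, (7-7)^2=0, (4-4)^2=0, (2-5)^2=9
sum(d^2) = 18.
Step 3: rho = 1 - 6*18 / (10*(10^2 - 1)) = 1 - 108/990 = 0.890909.
Step 4: Under H0, t = rho * sqrt((n-2)/(1-rho^2)) = 5.5482 ~ t(8).
Step 5: Two-sided p-value from the t-distribution with 8 df = 0.000542.
Step 6: alpha = 0.1. reject H0.

rho = 0.8909, p = 0.000542, reject H0 at alpha = 0.1.


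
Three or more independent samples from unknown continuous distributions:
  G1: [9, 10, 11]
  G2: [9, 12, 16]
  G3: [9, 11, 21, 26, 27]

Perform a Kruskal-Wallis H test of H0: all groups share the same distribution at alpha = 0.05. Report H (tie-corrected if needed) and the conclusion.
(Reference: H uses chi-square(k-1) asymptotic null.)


Step 1: Combine all N = 11 observations and assign midranks.
sorted (value, group, rank): (9,G1,2), (9,G2,2), (9,G3,2), (10,G1,4), (11,G1,5.5), (11,G3,5.5), (12,G2,7), (16,G2,8), (21,G3,9), (26,G3,10), (27,G3,11)
Step 2: Sum ranks within each group.
R_1 = 11.5 (n_1 = 3)
R_2 = 17 (n_2 = 3)
R_3 = 37.5 (n_3 = 5)
Step 3: H = 12/(N(N+1)) * sum(R_i^2/n_i) - 3(N+1)
     = 12/(11*12) * (11.5^2/3 + 17^2/3 + 37.5^2/5) - 3*12
     = 0.090909 * 421.667 - 36
     = 2.333333.
Step 4: Ties present; correction factor C = 1 - 30/(11^3 - 11) = 0.977273. Corrected H = 2.333333 / 0.977273 = 2.387597.
Step 5: Under H0, H ~ chi^2(2); p-value = 0.303068.
Step 6: alpha = 0.05. fail to reject H0.

H = 2.3876, df = 2, p = 0.303068, fail to reject H0.


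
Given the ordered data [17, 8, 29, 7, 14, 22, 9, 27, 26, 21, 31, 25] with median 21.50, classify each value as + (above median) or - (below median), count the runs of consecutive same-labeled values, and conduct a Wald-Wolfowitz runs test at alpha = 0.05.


Step 1: Compute median = 21.50; label A = above, B = below.
Labels in order: BBABBABAABAA  (n_A = 6, n_B = 6)
Step 2: Count runs R = 8.
Step 3: Under H0 (random ordering), E[R] = 2*n_A*n_B/(n_A+n_B) + 1 = 2*6*6/12 + 1 = 7.0000.
        Var[R] = 2*n_A*n_B*(2*n_A*n_B - n_A - n_B) / ((n_A+n_B)^2 * (n_A+n_B-1)) = 4320/1584 = 2.7273.
        SD[R] = 1.6514.
Step 4: Continuity-corrected z = (R - 0.5 - E[R]) / SD[R] = (8 - 0.5 - 7.0000) / 1.6514 = 0.3028.
Step 5: Two-sided p-value via normal approximation = 2*(1 - Phi(|z|)) = 0.762069.
Step 6: alpha = 0.05. fail to reject H0.

R = 8, z = 0.3028, p = 0.762069, fail to reject H0.


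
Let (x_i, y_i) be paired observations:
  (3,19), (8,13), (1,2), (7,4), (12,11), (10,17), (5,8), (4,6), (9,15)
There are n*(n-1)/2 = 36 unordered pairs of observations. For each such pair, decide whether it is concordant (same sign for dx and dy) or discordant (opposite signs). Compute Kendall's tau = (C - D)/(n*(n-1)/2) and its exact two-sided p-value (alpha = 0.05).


Step 1: Enumerate the 36 unordered pairs (i,j) with i<j and classify each by sign(x_j-x_i) * sign(y_j-y_i).
  (1,2):dx=+5,dy=-6->D; (1,3):dx=-2,dy=-17->C; (1,4):dx=+4,dy=-15->D; (1,5):dx=+9,dy=-8->D
  (1,6):dx=+7,dy=-2->D; (1,7):dx=+2,dy=-11->D; (1,8):dx=+1,dy=-13->D; (1,9):dx=+6,dy=-4->D
  (2,3):dx=-7,dy=-11->C; (2,4):dx=-1,dy=-9->C; (2,5):dx=+4,dy=-2->D; (2,6):dx=+2,dy=+4->C
  (2,7):dx=-3,dy=-5->C; (2,8):dx=-4,dy=-7->C; (2,9):dx=+1,dy=+2->C; (3,4):dx=+6,dy=+2->C
  (3,5):dx=+11,dy=+9->C; (3,6):dx=+9,dy=+15->C; (3,7):dx=+4,dy=+6->C; (3,8):dx=+3,dy=+4->C
  (3,9):dx=+8,dy=+13->C; (4,5):dx=+5,dy=+7->C; (4,6):dx=+3,dy=+13->C; (4,7):dx=-2,dy=+4->D
  (4,8):dx=-3,dy=+2->D; (4,9):dx=+2,dy=+11->C; (5,6):dx=-2,dy=+6->D; (5,7):dx=-7,dy=-3->C
  (5,8):dx=-8,dy=-5->C; (5,9):dx=-3,dy=+4->D; (6,7):dx=-5,dy=-9->C; (6,8):dx=-6,dy=-11->C
  (6,9):dx=-1,dy=-2->C; (7,8):dx=-1,dy=-2->C; (7,9):dx=+4,dy=+7->C; (8,9):dx=+5,dy=+9->C
Step 2: C = 24, D = 12, total pairs = 36.
Step 3: tau = (C - D)/(n(n-1)/2) = (24 - 12)/36 = 0.333333.
Step 4: Exact two-sided p-value (enumerate n! = 362880 permutations of y under H0): p = 0.259518.
Step 5: alpha = 0.05. fail to reject H0.

tau_b = 0.3333 (C=24, D=12), p = 0.259518, fail to reject H0.


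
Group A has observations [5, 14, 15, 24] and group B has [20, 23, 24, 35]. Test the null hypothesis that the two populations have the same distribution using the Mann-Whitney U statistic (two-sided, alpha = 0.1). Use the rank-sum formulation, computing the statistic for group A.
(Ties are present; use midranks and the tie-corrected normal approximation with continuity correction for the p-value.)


Step 1: Combine and sort all 8 observations; assign midranks.
sorted (value, group): (5,X), (14,X), (15,X), (20,Y), (23,Y), (24,X), (24,Y), (35,Y)
ranks: 5->1, 14->2, 15->3, 20->4, 23->5, 24->6.5, 24->6.5, 35->8
Step 2: Rank sum for X: R1 = 1 + 2 + 3 + 6.5 = 12.5.
Step 3: U_X = R1 - n1(n1+1)/2 = 12.5 - 4*5/2 = 12.5 - 10 = 2.5.
       U_Y = n1*n2 - U_X = 16 - 2.5 = 13.5.
Step 4: Ties are present, so use the tie-corrected normal approximation (with continuity correction) for the p-value.
Step 5: p-value = 0.146489; compare to alpha = 0.1. fail to reject H0.

U_X = 2.5, p = 0.146489, fail to reject H0 at alpha = 0.1.


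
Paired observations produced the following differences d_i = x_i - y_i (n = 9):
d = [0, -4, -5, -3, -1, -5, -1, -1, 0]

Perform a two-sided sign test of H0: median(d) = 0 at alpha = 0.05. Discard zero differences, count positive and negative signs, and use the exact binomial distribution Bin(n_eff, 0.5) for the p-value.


Step 1: Discard zero differences. Original n = 9; n_eff = number of nonzero differences = 7.
Nonzero differences (with sign): -4, -5, -3, -1, -5, -1, -1
Step 2: Count signs: positive = 0, negative = 7.
Step 3: Under H0: P(positive) = 0.5, so the number of positives S ~ Bin(7, 0.5).
Step 4: Two-sided exact p-value = sum of Bin(7,0.5) probabilities at or below the observed probability = 0.015625.
Step 5: alpha = 0.05. reject H0.

n_eff = 7, pos = 0, neg = 7, p = 0.015625, reject H0.


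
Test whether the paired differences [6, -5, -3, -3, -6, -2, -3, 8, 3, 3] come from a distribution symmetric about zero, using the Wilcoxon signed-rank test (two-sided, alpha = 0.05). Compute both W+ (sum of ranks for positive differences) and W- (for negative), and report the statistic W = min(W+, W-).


Step 1: Drop any zero differences (none here) and take |d_i|.
|d| = [6, 5, 3, 3, 6, 2, 3, 8, 3, 3]
Step 2: Midrank |d_i| (ties get averaged ranks).
ranks: |6|->8.5, |5|->7, |3|->4, |3|->4, |6|->8.5, |2|->1, |3|->4, |8|->10, |3|->4, |3|->4
Step 3: Attach original signs; sum ranks with positive sign and with negative sign.
W+ = 8.5 + 10 + 4 + 4 = 26.5
W- = 7 + 4 + 4 + 8.5 + 1 + 4 = 28.5
(Check: W+ + W- = 55 should equal n(n+1)/2 = 55.)
Step 4: Test statistic W = min(W+, W-) = 26.5.
Step 5: Ties in |d|, so use the tie-corrected normal approximation.
        E[W] = n(n+1)/4 = 10*11/4 = 27.5.
        Tie groups: |d|=3 (t=5), |d|=6 (t=2); sum(t^3 - t) = 126.
        Var[W] = n(n+1)(2n+1)/24 - sum(t^3-t)/48 = 2310/24 - 126/48 = 93.625.
        z = (W - E[W]) / sqrt(Var[W]) = (26.5 - 27.5) / 9.6760 = -0.1033.
        Two-sided p = 2*Phi(z) = 0.917686.
Step 6: alpha = 0.05. fail to reject H0.

W+ = 26.5, W- = 28.5, W = min = 26.5, p = 0.917686, fail to reject H0.


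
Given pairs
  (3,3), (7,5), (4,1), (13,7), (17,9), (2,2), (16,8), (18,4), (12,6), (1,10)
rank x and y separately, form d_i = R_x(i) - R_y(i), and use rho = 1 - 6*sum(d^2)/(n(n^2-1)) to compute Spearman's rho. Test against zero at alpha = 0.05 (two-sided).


Step 1: Rank x and y separately (midranks; no ties here).
rank(x): 3->3, 7->5, 4->4, 13->7, 17->9, 2->2, 16->8, 18->10, 12->6, 1->1
rank(y): 3->3, 5->5, 1->1, 7->7, 9->9, 2->2, 8->8, 4->4, 6->6, 10->10
Step 2: d_i = R_x(i) - R_y(i); compute d_i^2.
  (3-3)^2=0, (5-5)^2=0, (4-1)^2=9, (7-7)^2=0, (9-9)^2=0, (2-2)^2=0, (8-8)^2=0, (10-4)^2=36, (6-6)^2=0, (1-10)^2=81
sum(d^2) = 126.
Step 3: rho = 1 - 6*126 / (10*(10^2 - 1)) = 1 - 756/990 = 0.236364.
Step 4: Under H0, t = rho * sqrt((n-2)/(1-rho^2)) = 0.6880 ~ t(8).
Step 5: Two-sided p-value from the t-distribution with 8 df = 0.510885.
Step 6: alpha = 0.05. fail to reject H0.

rho = 0.2364, p = 0.510885, fail to reject H0 at alpha = 0.05.


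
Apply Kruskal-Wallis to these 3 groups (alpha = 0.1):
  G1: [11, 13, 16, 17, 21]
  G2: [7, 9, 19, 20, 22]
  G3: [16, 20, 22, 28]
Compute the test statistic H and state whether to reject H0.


Step 1: Combine all N = 14 observations and assign midranks.
sorted (value, group, rank): (7,G2,1), (9,G2,2), (11,G1,3), (13,G1,4), (16,G1,5.5), (16,G3,5.5), (17,G1,7), (19,G2,8), (20,G2,9.5), (20,G3,9.5), (21,G1,11), (22,G2,12.5), (22,G3,12.5), (28,G3,14)
Step 2: Sum ranks within each group.
R_1 = 30.5 (n_1 = 5)
R_2 = 33 (n_2 = 5)
R_3 = 41.5 (n_3 = 4)
Step 3: H = 12/(N(N+1)) * sum(R_i^2/n_i) - 3(N+1)
     = 12/(14*15) * (30.5^2/5 + 33^2/5 + 41.5^2/4) - 3*15
     = 0.057143 * 834.413 - 45
     = 2.680714.
Step 4: Ties present; correction factor C = 1 - 18/(14^3 - 14) = 0.993407. Corrected H = 2.680714 / 0.993407 = 2.698507.
Step 5: Under H0, H ~ chi^2(2); p-value = 0.259434.
Step 6: alpha = 0.1. fail to reject H0.

H = 2.6985, df = 2, p = 0.259434, fail to reject H0.


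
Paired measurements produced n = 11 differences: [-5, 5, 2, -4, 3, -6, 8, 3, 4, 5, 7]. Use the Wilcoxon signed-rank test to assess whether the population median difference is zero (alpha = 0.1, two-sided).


Step 1: Drop any zero differences (none here) and take |d_i|.
|d| = [5, 5, 2, 4, 3, 6, 8, 3, 4, 5, 7]
Step 2: Midrank |d_i| (ties get averaged ranks).
ranks: |5|->7, |5|->7, |2|->1, |4|->4.5, |3|->2.5, |6|->9, |8|->11, |3|->2.5, |4|->4.5, |5|->7, |7|->10
Step 3: Attach original signs; sum ranks with positive sign and with negative sign.
W+ = 7 + 1 + 2.5 + 11 + 2.5 + 4.5 + 7 + 10 = 45.5
W- = 7 + 4.5 + 9 = 20.5
(Check: W+ + W- = 66 should equal n(n+1)/2 = 66.)
Step 4: Test statistic W = min(W+, W-) = 20.5.
Step 5: Ties in |d|, so use the tie-corrected normal approximation.
        E[W] = n(n+1)/4 = 11*12/4 = 33.
        Tie groups: |d|=3 (t=2), |d|=4 (t=2), |d|=5 (t=3); sum(t^3 - t) = 36.
        Var[W] = n(n+1)(2n+1)/24 - sum(t^3-t)/48 = 3036/24 - 36/48 = 125.75.
        z = (W - E[W]) / sqrt(Var[W]) = (20.5 - 33) / 11.2138 = -1.1147.
        Two-sided p = 2*Phi(z) = 0.264981.
Step 6: alpha = 0.1. fail to reject H0.

W+ = 45.5, W- = 20.5, W = min = 20.5, p = 0.264981, fail to reject H0.


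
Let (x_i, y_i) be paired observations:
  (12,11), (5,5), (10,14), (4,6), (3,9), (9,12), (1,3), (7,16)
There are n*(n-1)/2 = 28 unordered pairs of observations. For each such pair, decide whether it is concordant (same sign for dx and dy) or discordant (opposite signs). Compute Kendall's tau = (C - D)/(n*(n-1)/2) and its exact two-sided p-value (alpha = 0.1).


Step 1: Enumerate the 28 unordered pairs (i,j) with i<j and classify each by sign(x_j-x_i) * sign(y_j-y_i).
  (1,2):dx=-7,dy=-6->C; (1,3):dx=-2,dy=+3->D; (1,4):dx=-8,dy=-5->C; (1,5):dx=-9,dy=-2->C
  (1,6):dx=-3,dy=+1->D; (1,7):dx=-11,dy=-8->C; (1,8):dx=-5,dy=+5->D; (2,3):dx=+5,dy=+9->C
  (2,4):dx=-1,dy=+1->D; (2,5):dx=-2,dy=+4->D; (2,6):dx=+4,dy=+7->C; (2,7):dx=-4,dy=-2->C
  (2,8):dx=+2,dy=+11->C; (3,4):dx=-6,dy=-8->C; (3,5):dx=-7,dy=-5->C; (3,6):dx=-1,dy=-2->C
  (3,7):dx=-9,dy=-11->C; (3,8):dx=-3,dy=+2->D; (4,5):dx=-1,dy=+3->D; (4,6):dx=+5,dy=+6->C
  (4,7):dx=-3,dy=-3->C; (4,8):dx=+3,dy=+10->C; (5,6):dx=+6,dy=+3->C; (5,7):dx=-2,dy=-6->C
  (5,8):dx=+4,dy=+7->C; (6,7):dx=-8,dy=-9->C; (6,8):dx=-2,dy=+4->D; (7,8):dx=+6,dy=+13->C
Step 2: C = 20, D = 8, total pairs = 28.
Step 3: tau = (C - D)/(n(n-1)/2) = (20 - 8)/28 = 0.428571.
Step 4: Exact two-sided p-value (enumerate n! = 40320 permutations of y under H0): p = 0.178869.
Step 5: alpha = 0.1. fail to reject H0.

tau_b = 0.4286 (C=20, D=8), p = 0.178869, fail to reject H0.


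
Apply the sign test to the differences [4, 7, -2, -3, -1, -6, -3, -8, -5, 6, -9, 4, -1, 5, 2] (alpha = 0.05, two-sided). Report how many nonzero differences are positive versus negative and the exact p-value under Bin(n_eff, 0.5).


Step 1: Discard zero differences. Original n = 15; n_eff = number of nonzero differences = 15.
Nonzero differences (with sign): +4, +7, -2, -3, -1, -6, -3, -8, -5, +6, -9, +4, -1, +5, +2
Step 2: Count signs: positive = 6, negative = 9.
Step 3: Under H0: P(positive) = 0.5, so the number of positives S ~ Bin(15, 0.5).
Step 4: Two-sided exact p-value = sum of Bin(15,0.5) probabilities at or below the observed probability = 0.607239.
Step 5: alpha = 0.05. fail to reject H0.

n_eff = 15, pos = 6, neg = 9, p = 0.607239, fail to reject H0.


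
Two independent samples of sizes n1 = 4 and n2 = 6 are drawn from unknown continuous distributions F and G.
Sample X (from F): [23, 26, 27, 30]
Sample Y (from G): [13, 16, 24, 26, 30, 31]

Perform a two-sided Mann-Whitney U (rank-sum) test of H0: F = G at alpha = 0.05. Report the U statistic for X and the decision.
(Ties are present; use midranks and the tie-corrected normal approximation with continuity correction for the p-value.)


Step 1: Combine and sort all 10 observations; assign midranks.
sorted (value, group): (13,Y), (16,Y), (23,X), (24,Y), (26,X), (26,Y), (27,X), (30,X), (30,Y), (31,Y)
ranks: 13->1, 16->2, 23->3, 24->4, 26->5.5, 26->5.5, 27->7, 30->8.5, 30->8.5, 31->10
Step 2: Rank sum for X: R1 = 3 + 5.5 + 7 + 8.5 = 24.
Step 3: U_X = R1 - n1(n1+1)/2 = 24 - 4*5/2 = 24 - 10 = 14.
       U_Y = n1*n2 - U_X = 24 - 14 = 10.
Step 4: Ties are present, so use the tie-corrected normal approximation (with continuity correction) for the p-value.
Step 5: p-value = 0.747637; compare to alpha = 0.05. fail to reject H0.

U_X = 14, p = 0.747637, fail to reject H0 at alpha = 0.05.


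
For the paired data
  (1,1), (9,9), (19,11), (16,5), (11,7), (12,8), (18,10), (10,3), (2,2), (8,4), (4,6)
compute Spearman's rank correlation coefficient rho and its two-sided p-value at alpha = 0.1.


Step 1: Rank x and y separately (midranks; no ties here).
rank(x): 1->1, 9->5, 19->11, 16->9, 11->7, 12->8, 18->10, 10->6, 2->2, 8->4, 4->3
rank(y): 1->1, 9->9, 11->11, 5->5, 7->7, 8->8, 10->10, 3->3, 2->2, 4->4, 6->6
Step 2: d_i = R_x(i) - R_y(i); compute d_i^2.
  (1-1)^2=0, (5-9)^2=16, (11-11)^2=0, (9-5)^2=16, (7-7)^2=0, (8-8)^2=0, (10-10)^2=0, (6-3)^2=9, (2-2)^2=0, (4-4)^2=0, (3-6)^2=9
sum(d^2) = 50.
Step 3: rho = 1 - 6*50 / (11*(11^2 - 1)) = 1 - 300/1320 = 0.772727.
Step 4: Under H0, t = rho * sqrt((n-2)/(1-rho^2)) = 3.6522 ~ t(9).
Step 5: Two-sided p-value from the t-distribution with 9 df = 0.005299.
Step 6: alpha = 0.1. reject H0.

rho = 0.7727, p = 0.005299, reject H0 at alpha = 0.1.


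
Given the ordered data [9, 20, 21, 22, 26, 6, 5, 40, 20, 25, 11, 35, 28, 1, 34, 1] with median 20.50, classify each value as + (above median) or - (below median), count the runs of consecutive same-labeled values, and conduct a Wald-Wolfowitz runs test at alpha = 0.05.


Step 1: Compute median = 20.50; label A = above, B = below.
Labels in order: BBAAABBABABAABAB  (n_A = 8, n_B = 8)
Step 2: Count runs R = 11.
Step 3: Under H0 (random ordering), E[R] = 2*n_A*n_B/(n_A+n_B) + 1 = 2*8*8/16 + 1 = 9.0000.
        Var[R] = 2*n_A*n_B*(2*n_A*n_B - n_A - n_B) / ((n_A+n_B)^2 * (n_A+n_B-1)) = 14336/3840 = 3.7333.
        SD[R] = 1.9322.
Step 4: Continuity-corrected z = (R - 0.5 - E[R]) / SD[R] = (11 - 0.5 - 9.0000) / 1.9322 = 0.7763.
Step 5: Two-sided p-value via normal approximation = 2*(1 - Phi(|z|)) = 0.437558.
Step 6: alpha = 0.05. fail to reject H0.

R = 11, z = 0.7763, p = 0.437558, fail to reject H0.


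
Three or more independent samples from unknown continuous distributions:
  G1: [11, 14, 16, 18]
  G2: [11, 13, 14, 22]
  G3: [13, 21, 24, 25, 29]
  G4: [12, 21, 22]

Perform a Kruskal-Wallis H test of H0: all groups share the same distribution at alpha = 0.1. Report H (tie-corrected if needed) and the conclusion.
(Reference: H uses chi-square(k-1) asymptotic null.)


Step 1: Combine all N = 16 observations and assign midranks.
sorted (value, group, rank): (11,G1,1.5), (11,G2,1.5), (12,G4,3), (13,G2,4.5), (13,G3,4.5), (14,G1,6.5), (14,G2,6.5), (16,G1,8), (18,G1,9), (21,G3,10.5), (21,G4,10.5), (22,G2,12.5), (22,G4,12.5), (24,G3,14), (25,G3,15), (29,G3,16)
Step 2: Sum ranks within each group.
R_1 = 25 (n_1 = 4)
R_2 = 25 (n_2 = 4)
R_3 = 60 (n_3 = 5)
R_4 = 26 (n_4 = 3)
Step 3: H = 12/(N(N+1)) * sum(R_i^2/n_i) - 3(N+1)
     = 12/(16*17) * (25^2/4 + 25^2/4 + 60^2/5 + 26^2/3) - 3*17
     = 0.044118 * 1257.83 - 51
     = 4.492647.
Step 4: Ties present; correction factor C = 1 - 30/(16^3 - 16) = 0.992647. Corrected H = 4.492647 / 0.992647 = 4.525926.
Step 5: Under H0, H ~ chi^2(3); p-value = 0.209989.
Step 6: alpha = 0.1. fail to reject H0.

H = 4.5259, df = 3, p = 0.209989, fail to reject H0.


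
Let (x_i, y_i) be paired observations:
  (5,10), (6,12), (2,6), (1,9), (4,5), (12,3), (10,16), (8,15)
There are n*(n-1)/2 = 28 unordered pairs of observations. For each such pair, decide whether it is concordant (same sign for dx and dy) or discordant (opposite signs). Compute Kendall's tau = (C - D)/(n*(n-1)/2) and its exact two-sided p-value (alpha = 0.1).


Step 1: Enumerate the 28 unordered pairs (i,j) with i<j and classify each by sign(x_j-x_i) * sign(y_j-y_i).
  (1,2):dx=+1,dy=+2->C; (1,3):dx=-3,dy=-4->C; (1,4):dx=-4,dy=-1->C; (1,5):dx=-1,dy=-5->C
  (1,6):dx=+7,dy=-7->D; (1,7):dx=+5,dy=+6->C; (1,8):dx=+3,dy=+5->C; (2,3):dx=-4,dy=-6->C
  (2,4):dx=-5,dy=-3->C; (2,5):dx=-2,dy=-7->C; (2,6):dx=+6,dy=-9->D; (2,7):dx=+4,dy=+4->C
  (2,8):dx=+2,dy=+3->C; (3,4):dx=-1,dy=+3->D; (3,5):dx=+2,dy=-1->D; (3,6):dx=+10,dy=-3->D
  (3,7):dx=+8,dy=+10->C; (3,8):dx=+6,dy=+9->C; (4,5):dx=+3,dy=-4->D; (4,6):dx=+11,dy=-6->D
  (4,7):dx=+9,dy=+7->C; (4,8):dx=+7,dy=+6->C; (5,6):dx=+8,dy=-2->D; (5,7):dx=+6,dy=+11->C
  (5,8):dx=+4,dy=+10->C; (6,7):dx=-2,dy=+13->D; (6,8):dx=-4,dy=+12->D; (7,8):dx=-2,dy=-1->C
Step 2: C = 18, D = 10, total pairs = 28.
Step 3: tau = (C - D)/(n(n-1)/2) = (18 - 10)/28 = 0.285714.
Step 4: Exact two-sided p-value (enumerate n! = 40320 permutations of y under H0): p = 0.398760.
Step 5: alpha = 0.1. fail to reject H0.

tau_b = 0.2857 (C=18, D=10), p = 0.398760, fail to reject H0.
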